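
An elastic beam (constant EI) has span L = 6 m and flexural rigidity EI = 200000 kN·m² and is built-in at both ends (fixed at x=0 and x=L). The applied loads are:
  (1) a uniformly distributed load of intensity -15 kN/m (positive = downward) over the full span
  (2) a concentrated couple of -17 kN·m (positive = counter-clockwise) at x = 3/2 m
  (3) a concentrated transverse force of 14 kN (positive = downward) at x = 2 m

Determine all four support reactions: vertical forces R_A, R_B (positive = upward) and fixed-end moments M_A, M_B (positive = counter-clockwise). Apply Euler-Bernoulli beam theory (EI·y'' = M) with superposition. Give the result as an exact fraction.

Load 1 — uniform load w=-15 kN/m over full span:
  R_A = wL/2 = (-15)·6/2 = -45 kN
  M_A = wL²/12 = (-15)·6²/12 = -45 kN·m
  R_B = wL/2 = (-15)·6/2 = -45 kN
  M_B = -wL²/12 = -(-15)·6²/12 = 45 kN·m
Load 2 — applied couple M₀=-17 kN·m at a=3/2 m (b=L-a=9/2):
  R_A = 6M₀ab/L³ = 6·(-17)·(3/2)·(9/2)/6³ = -51/16 kN
  M_A = M₀b(2a-b)/L² = (-17)·(9/2)·(2·(3/2)-(9/2))/6² = 51/16 kN·m
  R_B = -6M₀ab/L³ = -6·(-17)·(3/2)·(9/2)/6³ = 51/16 kN
  M_B = M₀a(2b-a)/L² = (-17)·(3/2)·(2·(9/2)-(3/2))/6² = -85/16 kN·m
Load 3 — point force P=14 kN at a=2 m (b=L-a=4):
  R_A = Pb²(3a+b)/L³ = 14·4²·(3·2+4)/6³ = 280/27 kN
  M_A = Pab²/L² = 14·2·4²/6² = 112/9 kN·m
  R_B = Pa²(a+3b)/L³ = 14·2²·(2+3·4)/6³ = 98/27 kN
  M_B = -Pa²b/L² = -14·2²·4/6² = -56/9 kN·m
Superposition: R_A = -16337/432 kN, M_A = -4229/144 kN·m, R_B = -16495/432 kN, M_B = 4819/144 kN·m

R_A = -16337/432 kN, M_A = -4229/144 kN·m, R_B = -16495/432 kN, M_B = 4819/144 kN·m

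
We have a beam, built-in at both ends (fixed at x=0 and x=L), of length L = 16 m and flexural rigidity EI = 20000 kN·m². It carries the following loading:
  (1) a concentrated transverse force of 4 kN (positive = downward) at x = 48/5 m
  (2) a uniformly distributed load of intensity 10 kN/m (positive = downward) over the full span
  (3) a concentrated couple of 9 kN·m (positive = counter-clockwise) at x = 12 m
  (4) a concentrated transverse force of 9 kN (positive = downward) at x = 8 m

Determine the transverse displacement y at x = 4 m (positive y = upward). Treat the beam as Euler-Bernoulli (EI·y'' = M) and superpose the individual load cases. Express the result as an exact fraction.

Load 1 — point force P=4 kN at a=48/5 m (b=L-a=32/5):
  y_1 = -Pb²x²(3aL-(3a+b)x)/(6L³EI)  [x≤a] = -4·(32/5)²·4²·(3·(48/5)·16-(3·(48/5)+(32/5))·4)/(6·16³·20000) = -16/9375 m
Load 2 — uniform load w=10 kN/m over full span:
  y_2 = -wx²(L-x)²/(24EI) = -10·4²·(16-4)²/(24·20000) = -6/125 m
Load 3 — applied couple M₀=9 kN·m at a=12 m (b=L-a=4):
  y_3 = (R_Ax³/6 - M_Ax²/2)/EI  [x≤a] with R_A=81/128, M_A=45/16 = ((81/128)·4³/6 - (45/16)·4²/2)/20000 = -63/80000 m
Load 4 — point force P=9 kN at a=8 m (b=L-a=8):
  y_4 = -Pb²x²(3aL-(3a+b)x)/(6L³EI)  [x≤a] = -9·8²·4²·(3·8·16-(3·8+8)·4)/(6·16³·20000) = -3/625 m
Superposition: y = Σ y_i = -66353/1200000 m ≈ -0.055294 m

y(4) = -66353/1200000 m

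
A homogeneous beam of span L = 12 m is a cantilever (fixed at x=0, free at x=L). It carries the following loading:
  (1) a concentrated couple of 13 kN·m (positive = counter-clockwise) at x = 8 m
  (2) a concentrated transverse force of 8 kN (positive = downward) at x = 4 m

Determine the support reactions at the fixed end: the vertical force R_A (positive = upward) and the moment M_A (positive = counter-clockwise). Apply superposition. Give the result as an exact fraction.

Load 1 — applied couple M₀=13 kN·m at a=8 m (b=L-a=4):
  R_A = 0 kN
  M_A = -M₀ = -13 kN·m
Load 2 — point force P=8 kN at a=4 m (b=L-a=8):
  R_A = P = 8 kN
  M_A = Pa = 8·4 = 32 kN·m
Superposition: R_A = 8 kN, M_A = 19 kN·m

R_A = 8 kN, M_A = 19 kN·m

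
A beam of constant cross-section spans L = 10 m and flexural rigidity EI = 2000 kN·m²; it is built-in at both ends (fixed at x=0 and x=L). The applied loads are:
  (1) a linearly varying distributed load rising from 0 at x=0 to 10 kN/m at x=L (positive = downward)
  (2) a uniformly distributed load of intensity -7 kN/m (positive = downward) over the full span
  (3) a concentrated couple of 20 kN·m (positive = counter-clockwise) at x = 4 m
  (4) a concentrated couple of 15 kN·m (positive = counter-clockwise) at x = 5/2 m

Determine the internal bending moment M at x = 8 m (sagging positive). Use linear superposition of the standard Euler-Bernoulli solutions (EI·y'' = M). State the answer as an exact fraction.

Load 1 — triangular load w₀=10 kN/m (0→w₀ over full span):
  M_1 = 3w₀Lx/20 - w₀L²/30 - w₀x³/(6L) = 3·10·10·8/20 - 10·10²/30 - 10·8³/(6·10) = 4/3 kN·m
Load 2 — uniform load w=-7 kN/m over full span:
  M_2 = wLx/2 - wL²/12 - wx²/2 = (-7)·10·8/2 - (-7)·10²/12 - (-7)·8²/2 = 7/3 kN·m
Load 3 — applied couple M₀=20 kN·m at a=4 m (b=L-a=6):
  M_3 = R_Ax - M_A - M₀  [x>a] with R_A=72/25, M_A=12/5 = (72/25)·8 - (12/5) - 20 = 16/25 kN·m
Load 4 — applied couple M₀=15 kN·m at a=5/2 m (b=L-a=15/2):
  M_4 = R_Ax - M_A - M₀  [x>a] with R_A=27/16, M_A=-45/16 = (27/16)·8 - (-45/16) - 15 = 21/16 kN·m
Superposition: M = Σ M_i = 6743/1200 kN·m ≈ 5.619167 kN·m

M(8) = 6743/1200 kN·m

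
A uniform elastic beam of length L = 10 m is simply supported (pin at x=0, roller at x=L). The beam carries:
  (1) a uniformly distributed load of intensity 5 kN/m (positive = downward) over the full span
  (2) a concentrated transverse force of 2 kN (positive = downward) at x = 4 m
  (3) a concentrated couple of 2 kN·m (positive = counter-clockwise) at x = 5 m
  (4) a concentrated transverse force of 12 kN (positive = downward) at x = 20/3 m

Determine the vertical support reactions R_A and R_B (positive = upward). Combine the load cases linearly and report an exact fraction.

Load 1 — uniform load w=5 kN/m over full span:
  R_A = wL/2 = 5·10/2 = 25 kN
  R_B = wL/2 = 5·10/2 = 25 kN
Load 2 — point force P=2 kN at a=4 m (b=L-a=6):
  R_A = Pb/L = 2·6/10 = 6/5 kN
  R_B = Pa/L = 2·4/10 = 4/5 kN
Load 3 — applied couple M₀=2 kN·m at a=5 m (b=L-a=5):
  R_A = M₀/L = 2/10 = 1/5 kN
  R_B = -M₀/L = -2/10 = -1/5 kN
Load 4 — point force P=12 kN at a=20/3 m (b=L-a=10/3):
  R_A = Pb/L = 12·(10/3)/10 = 4 kN
  R_B = Pa/L = 12·(20/3)/10 = 8 kN
Superposition: R_A = 152/5 kN, R_B = 168/5 kN

R_A = 152/5 kN, R_B = 168/5 kN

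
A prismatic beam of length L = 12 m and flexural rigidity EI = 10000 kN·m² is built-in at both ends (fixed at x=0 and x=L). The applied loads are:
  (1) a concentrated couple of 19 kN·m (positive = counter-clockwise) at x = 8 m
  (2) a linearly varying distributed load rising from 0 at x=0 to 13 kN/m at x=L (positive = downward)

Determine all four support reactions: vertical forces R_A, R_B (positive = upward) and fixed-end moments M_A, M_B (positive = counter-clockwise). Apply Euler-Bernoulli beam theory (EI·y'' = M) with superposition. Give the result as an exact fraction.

R_A = 1148/45 kN, M_A = 1031/15 kN·m, R_B = 2362/45 kN, M_B = -468/5 kN·m

Load 1 — applied couple M₀=19 kN·m at a=8 m (b=L-a=4):
  R_A = 6M₀ab/L³ = 6·19·8·4/12³ = 19/9 kN
  M_A = M₀b(2a-b)/L² = 19·4·(2·8-4)/12² = 19/3 kN·m
  R_B = -6M₀ab/L³ = -6·19·8·4/12³ = -19/9 kN
  M_B = M₀a(2b-a)/L² = 19·8·(2·4-8)/12² = 0 kN·m
Load 2 — triangular load w₀=13 kN/m (0→w₀ over full span):
  R_A = 3w₀L/20 = 3·13·12/20 = 117/5 kN
  M_A = w₀L²/30 = 13·12²/30 = 312/5 kN·m
  R_B = 7w₀L/20 = 7·13·12/20 = 273/5 kN
  M_B = -w₀L²/20 = -13·12²/20 = -468/5 kN·m
Superposition: R_A = 1148/45 kN, M_A = 1031/15 kN·m, R_B = 2362/45 kN, M_B = -468/5 kN·m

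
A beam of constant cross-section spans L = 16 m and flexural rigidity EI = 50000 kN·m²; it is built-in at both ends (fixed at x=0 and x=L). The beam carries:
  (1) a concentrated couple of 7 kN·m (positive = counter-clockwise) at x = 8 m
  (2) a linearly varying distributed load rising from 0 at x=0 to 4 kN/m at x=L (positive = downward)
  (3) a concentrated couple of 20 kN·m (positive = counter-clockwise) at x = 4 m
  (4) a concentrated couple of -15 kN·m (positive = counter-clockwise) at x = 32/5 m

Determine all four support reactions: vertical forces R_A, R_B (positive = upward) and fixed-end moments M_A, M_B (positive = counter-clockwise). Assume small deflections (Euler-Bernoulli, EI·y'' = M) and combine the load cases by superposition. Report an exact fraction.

Load 1 — applied couple M₀=7 kN·m at a=8 m (b=L-a=8):
  R_A = 6M₀ab/L³ = 6·7·8·8/16³ = 21/32 kN
  M_A = M₀b(2a-b)/L² = 7·8·(2·8-8)/16² = 7/4 kN·m
  R_B = -6M₀ab/L³ = -6·7·8·8/16³ = -21/32 kN
  M_B = M₀a(2b-a)/L² = 7·8·(2·8-8)/16² = 7/4 kN·m
Load 2 — triangular load w₀=4 kN/m (0→w₀ over full span):
  R_A = 3w₀L/20 = 3·4·16/20 = 48/5 kN
  M_A = w₀L²/30 = 4·16²/30 = 512/15 kN·m
  R_B = 7w₀L/20 = 7·4·16/20 = 112/5 kN
  M_B = -w₀L²/20 = -4·16²/20 = -256/5 kN·m
Load 3 — applied couple M₀=20 kN·m at a=4 m (b=L-a=12):
  R_A = 6M₀ab/L³ = 6·20·4·12/16³ = 45/32 kN
  M_A = M₀b(2a-b)/L² = 20·12·(2·4-12)/16² = -15/4 kN·m
  R_B = -6M₀ab/L³ = -6·20·4·12/16³ = -45/32 kN
  M_B = M₀a(2b-a)/L² = 20·4·(2·12-4)/16² = 25/4 kN·m
Load 4 — applied couple M₀=-15 kN·m at a=32/5 m (b=L-a=48/5):
  R_A = 6M₀ab/L³ = 6·(-15)·(32/5)·(48/5)/16³ = -27/20 kN
  M_A = M₀b(2a-b)/L² = (-15)·(48/5)·(2·(32/5)-(48/5))/16² = -9/5 kN·m
  R_B = -6M₀ab/L³ = -6·(-15)·(32/5)·(48/5)/16³ = 27/20 kN
  M_B = M₀a(2b-a)/L² = (-15)·(32/5)·(2·(48/5)-(32/5))/16² = -24/5 kN·m
Superposition: R_A = 165/16 kN, M_A = 91/3 kN·m, R_B = 347/16 kN, M_B = -48 kN·m

R_A = 165/16 kN, M_A = 91/3 kN·m, R_B = 347/16 kN, M_B = -48 kN·m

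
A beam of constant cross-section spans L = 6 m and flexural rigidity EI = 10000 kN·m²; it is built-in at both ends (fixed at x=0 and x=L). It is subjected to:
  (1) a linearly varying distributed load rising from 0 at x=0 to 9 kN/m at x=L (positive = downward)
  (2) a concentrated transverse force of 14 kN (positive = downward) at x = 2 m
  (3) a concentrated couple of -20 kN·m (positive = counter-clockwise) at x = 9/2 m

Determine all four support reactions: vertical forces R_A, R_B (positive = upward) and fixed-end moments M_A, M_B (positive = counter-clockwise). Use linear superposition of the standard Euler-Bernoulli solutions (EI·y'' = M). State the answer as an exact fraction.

Load 1 — triangular load w₀=9 kN/m (0→w₀ over full span):
  R_A = 3w₀L/20 = 3·9·6/20 = 81/10 kN
  M_A = w₀L²/30 = 9·6²/30 = 54/5 kN·m
  R_B = 7w₀L/20 = 7·9·6/20 = 189/10 kN
  M_B = -w₀L²/20 = -9·6²/20 = -81/5 kN·m
Load 2 — point force P=14 kN at a=2 m (b=L-a=4):
  R_A = Pb²(3a+b)/L³ = 14·4²·(3·2+4)/6³ = 280/27 kN
  M_A = Pab²/L² = 14·2·4²/6² = 112/9 kN·m
  R_B = Pa²(a+3b)/L³ = 14·2²·(2+3·4)/6³ = 98/27 kN
  M_B = -Pa²b/L² = -14·2²·4/6² = -56/9 kN·m
Load 3 — applied couple M₀=-20 kN·m at a=9/2 m (b=L-a=3/2):
  R_A = 6M₀ab/L³ = 6·(-20)·(9/2)·(3/2)/6³ = -15/4 kN
  M_A = M₀b(2a-b)/L² = (-20)·(3/2)·(2·(9/2)-(3/2))/6² = -25/4 kN·m
  R_B = -6M₀ab/L³ = -6·(-20)·(9/2)·(3/2)/6³ = 15/4 kN
  M_B = M₀a(2b-a)/L² = (-20)·(9/2)·(2·(3/2)-(9/2))/6² = 15/4 kN·m
Superposition: R_A = 7949/540 kN, M_A = 3059/180 kN·m, R_B = 14191/540 kN, M_B = -3361/180 kN·m

R_A = 7949/540 kN, M_A = 3059/180 kN·m, R_B = 14191/540 kN, M_B = -3361/180 kN·m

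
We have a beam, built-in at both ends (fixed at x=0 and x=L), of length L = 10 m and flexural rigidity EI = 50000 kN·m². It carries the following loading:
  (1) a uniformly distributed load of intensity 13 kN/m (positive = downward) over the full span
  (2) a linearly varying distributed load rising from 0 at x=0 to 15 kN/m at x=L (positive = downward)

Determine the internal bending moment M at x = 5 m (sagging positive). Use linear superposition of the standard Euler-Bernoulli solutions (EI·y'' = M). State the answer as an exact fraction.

M(5) = 1025/12 kN·m

Load 1 — uniform load w=13 kN/m over full span:
  M_1 = wLx/2 - wL²/12 - wx²/2 = 13·10·5/2 - 13·10²/12 - 13·5²/2 = 325/6 kN·m
Load 2 — triangular load w₀=15 kN/m (0→w₀ over full span):
  M_2 = 3w₀Lx/20 - w₀L²/30 - w₀x³/(6L) = 3·15·10·5/20 - 15·10²/30 - 15·5³/(6·10) = 125/4 kN·m
Superposition: M = Σ M_i = 1025/12 kN·m ≈ 85.416667 kN·m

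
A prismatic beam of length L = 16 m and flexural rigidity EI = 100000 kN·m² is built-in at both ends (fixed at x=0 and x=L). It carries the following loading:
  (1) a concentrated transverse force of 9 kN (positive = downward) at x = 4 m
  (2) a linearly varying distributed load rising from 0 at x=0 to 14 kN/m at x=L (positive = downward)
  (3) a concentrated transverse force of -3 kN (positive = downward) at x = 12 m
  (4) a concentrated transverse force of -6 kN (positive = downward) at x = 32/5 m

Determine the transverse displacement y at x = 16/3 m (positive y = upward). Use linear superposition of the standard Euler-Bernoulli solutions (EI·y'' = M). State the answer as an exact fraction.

y(16/3) = -2454989/284765625 m

Load 1 — point force P=9 kN at a=4 m (b=L-a=12):
  y_1 = -Pa²(L-x)²(3bL-(3b+a)(L-x))/(6L³EI)  [x>a] = -9·4²·(16-(16/3))²·(3·12·16-(3·12+4)·(16-(16/3)))/(6·16³·100000) = -28/28125 m
Load 2 — triangular load w₀=14 kN/m (0→w₀ over full span):
  y_2 = -w₀x²(L-x)²(x+2L)/(120LEI) = -14·(16/3)²·(16-(16/3))²·((16/3)+2·16)/(120·16·100000) = -100352/11390625 m
Load 3 — point force P=-3 kN at a=12 m (b=L-a=4):
  y_3 = -Pb²x²(3aL-(3a+b)x)/(6L³EI)  [x≤a] = -(-3)·4²·(16/3)²·(3·12·16-(3·12+4)·(16/3))/(6·16³·100000) = 17/84375 m
Load 4 — point force P=-6 kN at a=32/5 m (b=L-a=48/5):
  y_4 = -Pb²x²(3aL-(3a+b)x)/(6L³EI)  [x≤a] = -(-6)·(48/5)²·(16/3)²·(3·(32/5)·16-(3·(32/5)+(48/5))·(16/3))/(6·16³·100000) = 384/390625 m
Superposition: y = Σ y_i = -2454989/284765625 m ≈ -0.008621 m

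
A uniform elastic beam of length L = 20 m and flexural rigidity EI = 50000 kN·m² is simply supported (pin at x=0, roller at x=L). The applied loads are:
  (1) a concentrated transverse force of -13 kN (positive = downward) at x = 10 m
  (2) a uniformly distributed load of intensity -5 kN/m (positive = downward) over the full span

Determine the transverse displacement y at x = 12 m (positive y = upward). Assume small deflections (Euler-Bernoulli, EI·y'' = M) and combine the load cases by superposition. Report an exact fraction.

Load 1 — point force P=-13 kN at a=10 m (b=L-a=10):
  y_1 = -Pa(L-x)(2Lx-a²-x²)/(6LEI)  [x>a] = -(-13)·10·(20-12)·(2·20·12-10²-12²)/(6·20·50000) = 767/18750 m
Load 2 — uniform load w=-5 kN/m over full span:
  y_2 = -wx(L³-2Lx²+x³)/(24EI) = -(-5)·12·(20³-2·20·12²+12³)/(24·50000) = 124/625 m
Superposition: y = Σ y_i = 4487/18750 m ≈ 0.239307 m

y(12) = 4487/18750 m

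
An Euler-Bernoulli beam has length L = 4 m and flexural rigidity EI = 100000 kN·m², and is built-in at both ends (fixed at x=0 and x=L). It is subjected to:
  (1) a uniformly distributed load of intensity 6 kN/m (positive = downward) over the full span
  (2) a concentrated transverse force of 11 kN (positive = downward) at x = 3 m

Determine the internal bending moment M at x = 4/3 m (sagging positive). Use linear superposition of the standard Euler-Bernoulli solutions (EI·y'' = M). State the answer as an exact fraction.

M(4/3) = 139/48 kN·m

Load 1 — uniform load w=6 kN/m over full span:
  M_1 = wLx/2 - wL²/12 - wx²/2 = 6·4·(4/3)/2 - 6·4²/12 - 6·(4/3)²/2 = 8/3 kN·m
Load 2 — point force P=11 kN at a=3 m (b=L-a=1):
  M_2 = Pb²(3a+b)x/L³ - Pab²/L²  [x≤a] = 11·1²·(3·3+1)·(4/3)/4³ - 11·3·1²/4² = 11/48 kN·m
Superposition: M = Σ M_i = 139/48 kN·m ≈ 2.895833 kN·m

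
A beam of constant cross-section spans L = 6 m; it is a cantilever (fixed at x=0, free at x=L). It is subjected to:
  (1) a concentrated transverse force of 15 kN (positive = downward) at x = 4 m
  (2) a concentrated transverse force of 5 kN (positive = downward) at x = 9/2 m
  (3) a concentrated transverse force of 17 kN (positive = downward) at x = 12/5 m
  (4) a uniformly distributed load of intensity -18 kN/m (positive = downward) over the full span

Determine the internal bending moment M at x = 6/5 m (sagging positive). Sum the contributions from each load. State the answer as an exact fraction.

Load 1 — point force P=15 kN at a=4 m (b=L-a=2):
  M_1 = -P(a-x)  [x≤a] = -15·(4-(6/5)) = -42 kN·m
Load 2 — point force P=5 kN at a=9/2 m (b=L-a=3/2):
  M_2 = -P(a-x)  [x≤a] = -5·((9/2)-(6/5)) = -33/2 kN·m
Load 3 — point force P=17 kN at a=12/5 m (b=L-a=18/5):
  M_3 = -P(a-x)  [x≤a] = -17·((12/5)-(6/5)) = -102/5 kN·m
Load 4 — uniform load w=-18 kN/m over full span:
  M_4 = -w(L-x)²/2 = -(-18)·(6-(6/5))²/2 = 5184/25 kN·m
Superposition: M = Σ M_i = 6423/50 kN·m ≈ 128.460000 kN·m

M(6/5) = 6423/50 kN·m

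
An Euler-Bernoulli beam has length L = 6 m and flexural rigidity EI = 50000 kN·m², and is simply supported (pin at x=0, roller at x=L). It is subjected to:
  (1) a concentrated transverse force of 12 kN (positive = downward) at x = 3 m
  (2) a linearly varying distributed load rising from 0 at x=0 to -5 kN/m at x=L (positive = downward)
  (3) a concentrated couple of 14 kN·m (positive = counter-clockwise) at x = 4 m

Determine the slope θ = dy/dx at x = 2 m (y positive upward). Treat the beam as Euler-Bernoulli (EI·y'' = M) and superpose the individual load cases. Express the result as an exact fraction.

θ(2) = -73/450000 rad

Load 1 — point force P=12 kN at a=3 m (b=L-a=3):
  θ_1 = -Pb(L²-b²-3x²)/(6LEI)  [x≤a] = -12·3·(6²-3²-3·2²)/(6·6·50000) = -3/10000 rad
Load 2 — triangular load w₀=-5 kN/m (0→w₀ over full span):
  θ_2 = -w₀(7L⁴-30L²x²+15x⁴)/(360LEI) = -(-5)·(7·6⁴-30·6²·2²+15·2⁴)/(360·6·50000) = 13/56250 rad
Load 3 — applied couple M₀=14 kN·m at a=4 m (b=L-a=2):
  θ_3 = (M₀x²/(2L)+C₁)/EI  [x≤a] with C₁=M₀(3b²-L²)/(6L)=-28/3 = (14·2²/(2·6)+(-28/3))/50000 = -7/75000 rad
Superposition: θ = Σ θ_i = -73/450000 rad ≈ -0.000162 rad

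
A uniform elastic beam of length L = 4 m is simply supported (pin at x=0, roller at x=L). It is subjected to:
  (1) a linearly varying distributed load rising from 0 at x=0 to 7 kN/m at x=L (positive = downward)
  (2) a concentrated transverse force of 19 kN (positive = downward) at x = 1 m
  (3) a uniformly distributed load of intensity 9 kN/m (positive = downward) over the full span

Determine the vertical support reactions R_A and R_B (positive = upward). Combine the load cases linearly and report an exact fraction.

R_A = 443/12 kN, R_B = 385/12 kN

Load 1 — triangular load w₀=7 kN/m (0→w₀ over full span):
  R_A = w₀L/6 = 7·4/6 = 14/3 kN
  R_B = w₀L/3 = 7·4/3 = 28/3 kN
Load 2 — point force P=19 kN at a=1 m (b=L-a=3):
  R_A = Pb/L = 19·3/4 = 57/4 kN
  R_B = Pa/L = 19·1/4 = 19/4 kN
Load 3 — uniform load w=9 kN/m over full span:
  R_A = wL/2 = 9·4/2 = 18 kN
  R_B = wL/2 = 9·4/2 = 18 kN
Superposition: R_A = 443/12 kN, R_B = 385/12 kN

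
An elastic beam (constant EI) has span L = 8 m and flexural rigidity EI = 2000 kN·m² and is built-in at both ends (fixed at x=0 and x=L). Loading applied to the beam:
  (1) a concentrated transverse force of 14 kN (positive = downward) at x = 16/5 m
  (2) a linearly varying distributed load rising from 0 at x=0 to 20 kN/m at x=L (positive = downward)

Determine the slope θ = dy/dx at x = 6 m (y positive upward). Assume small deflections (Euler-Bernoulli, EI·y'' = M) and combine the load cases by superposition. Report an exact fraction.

Load 1 — point force P=14 kN at a=16/5 m (b=L-a=24/5):
  θ_1 = Pa²(L-x)(2bL-(3b+a)(L-x))/(2L³EI)  [x>a] = 14·(16/5)²·(8-6)·(2·(24/5)·8-(3·(24/5)+(16/5))·(8-6))/(2·8³·2000) = 91/15625 rad
Load 2 — triangular load w₀=20 kN/m (0→w₀ over full span):
  θ_2 = -w₀(2x(L-x)(L-2x)(x+2L)+x²(L-x)²)/(120LEI) = -20·(2·6·(8-6)·(8-2·6)·(6+2·8)+6²·(8-6)²)/(120·8·2000) = 41/2000 rad
Superposition: θ = Σ θ_i = 6581/250000 rad ≈ 0.026324 rad

θ(6) = 6581/250000 rad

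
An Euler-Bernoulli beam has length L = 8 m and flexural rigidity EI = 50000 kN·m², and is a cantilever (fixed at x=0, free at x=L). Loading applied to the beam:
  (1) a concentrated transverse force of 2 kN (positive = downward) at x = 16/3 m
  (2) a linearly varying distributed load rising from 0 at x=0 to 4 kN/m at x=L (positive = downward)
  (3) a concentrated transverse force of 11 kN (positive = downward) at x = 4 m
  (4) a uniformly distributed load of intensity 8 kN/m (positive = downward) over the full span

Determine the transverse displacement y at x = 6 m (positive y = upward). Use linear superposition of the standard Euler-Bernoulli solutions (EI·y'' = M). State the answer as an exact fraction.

y(6) = -862481/10125000 m

Load 1 — point force P=2 kN at a=16/3 m (b=L-a=8/3):
  y_1 = -Pa²(3x-a)/(6EI)  [x>a] = -2·(16/3)²·(3·6-(16/3))/(6·50000) = -608/253125 m
Load 2 — triangular load w₀=4 kN/m (0→w₀ over full span):
  y_2 = (w₀Lx³/12-w₀L²x²/6-w₀x⁵/(120L))/EI = (4·8·6³/12-4·8²·6²/6-4·6⁵/(120·8))/50000 = -2481/125000 m
Load 3 — point force P=11 kN at a=4 m (b=L-a=4):
  y_3 = -Pa²(3x-a)/(6EI)  [x>a] = -11·4²·(3·6-4)/(6·50000) = -77/9375 m
Load 4 — uniform load w=8 kN/m over full span:
  y_4 = -wx²(x²-4Lx+6L²)/(24EI) = -8·6²·(6²-4·8·6+6·8²)/(24·50000) = -171/3125 m
Superposition: y = Σ y_i = -862481/10125000 m ≈ -0.085183 m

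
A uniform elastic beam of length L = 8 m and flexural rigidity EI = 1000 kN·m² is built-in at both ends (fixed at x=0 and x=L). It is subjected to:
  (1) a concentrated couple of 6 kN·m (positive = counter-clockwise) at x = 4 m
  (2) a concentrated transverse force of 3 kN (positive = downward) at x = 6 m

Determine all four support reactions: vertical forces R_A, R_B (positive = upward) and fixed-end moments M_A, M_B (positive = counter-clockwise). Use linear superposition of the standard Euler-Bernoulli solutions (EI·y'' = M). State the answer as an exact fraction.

R_A = 51/32 kN, M_A = 21/8 kN·m, R_B = 45/32 kN, M_B = -15/8 kN·m

Load 1 — applied couple M₀=6 kN·m at a=4 m (b=L-a=4):
  R_A = 6M₀ab/L³ = 6·6·4·4/8³ = 9/8 kN
  M_A = M₀b(2a-b)/L² = 6·4·(2·4-4)/8² = 3/2 kN·m
  R_B = -6M₀ab/L³ = -6·6·4·4/8³ = -9/8 kN
  M_B = M₀a(2b-a)/L² = 6·4·(2·4-4)/8² = 3/2 kN·m
Load 2 — point force P=3 kN at a=6 m (b=L-a=2):
  R_A = Pb²(3a+b)/L³ = 3·2²·(3·6+2)/8³ = 15/32 kN
  M_A = Pab²/L² = 3·6·2²/8² = 9/8 kN·m
  R_B = Pa²(a+3b)/L³ = 3·6²·(6+3·2)/8³ = 81/32 kN
  M_B = -Pa²b/L² = -3·6²·2/8² = -27/8 kN·m
Superposition: R_A = 51/32 kN, M_A = 21/8 kN·m, R_B = 45/32 kN, M_B = -15/8 kN·m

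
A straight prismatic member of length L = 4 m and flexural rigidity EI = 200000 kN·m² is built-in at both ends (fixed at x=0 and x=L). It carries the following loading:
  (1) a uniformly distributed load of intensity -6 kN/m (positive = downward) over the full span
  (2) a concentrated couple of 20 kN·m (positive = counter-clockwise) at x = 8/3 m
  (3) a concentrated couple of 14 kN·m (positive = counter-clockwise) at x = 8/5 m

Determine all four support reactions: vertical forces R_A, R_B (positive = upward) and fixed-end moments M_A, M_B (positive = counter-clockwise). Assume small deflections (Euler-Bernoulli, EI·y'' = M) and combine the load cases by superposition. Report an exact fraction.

Load 1 — uniform load w=-6 kN/m over full span:
  R_A = wL/2 = (-6)·4/2 = -12 kN
  M_A = wL²/12 = (-6)·4²/12 = -8 kN·m
  R_B = wL/2 = (-6)·4/2 = -12 kN
  M_B = -wL²/12 = -(-6)·4²/12 = 8 kN·m
Load 2 — applied couple M₀=20 kN·m at a=8/3 m (b=L-a=4/3):
  R_A = 6M₀ab/L³ = 6·20·(8/3)·(4/3)/4³ = 20/3 kN
  M_A = M₀b(2a-b)/L² = 20·(4/3)·(2·(8/3)-(4/3))/4² = 20/3 kN·m
  R_B = -6M₀ab/L³ = -6·20·(8/3)·(4/3)/4³ = -20/3 kN
  M_B = M₀a(2b-a)/L² = 20·(8/3)·(2·(4/3)-(8/3))/4² = 0 kN·m
Load 3 — applied couple M₀=14 kN·m at a=8/5 m (b=L-a=12/5):
  R_A = 6M₀ab/L³ = 6·14·(8/5)·(12/5)/4³ = 126/25 kN
  M_A = M₀b(2a-b)/L² = 14·(12/5)·(2·(8/5)-(12/5))/4² = 42/25 kN·m
  R_B = -6M₀ab/L³ = -6·14·(8/5)·(12/5)/4³ = -126/25 kN
  M_B = M₀a(2b-a)/L² = 14·(8/5)·(2·(12/5)-(8/5))/4² = 112/25 kN·m
Superposition: R_A = -22/75 kN, M_A = 26/75 kN·m, R_B = -1778/75 kN, M_B = 312/25 kN·m

R_A = -22/75 kN, M_A = 26/75 kN·m, R_B = -1778/75 kN, M_B = 312/25 kN·m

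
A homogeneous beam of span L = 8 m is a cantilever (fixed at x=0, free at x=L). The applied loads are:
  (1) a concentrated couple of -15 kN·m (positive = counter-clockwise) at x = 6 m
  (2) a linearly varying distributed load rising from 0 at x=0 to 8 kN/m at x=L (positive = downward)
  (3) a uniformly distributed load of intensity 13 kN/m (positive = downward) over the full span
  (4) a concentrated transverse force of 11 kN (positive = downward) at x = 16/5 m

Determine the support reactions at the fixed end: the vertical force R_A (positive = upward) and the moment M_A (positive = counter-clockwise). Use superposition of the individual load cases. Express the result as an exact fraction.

Load 1 — applied couple M₀=-15 kN·m at a=6 m (b=L-a=2):
  R_A = 0 kN
  M_A = -M₀ = -(-15) = 15 kN·m
Load 2 — triangular load w₀=8 kN/m (0→w₀ over full span):
  R_A = w₀L/2 = 8·8/2 = 32 kN
  M_A = w₀L²/3 = 8·8²/3 = 512/3 kN·m
Load 3 — uniform load w=13 kN/m over full span:
  R_A = wL = 13·8 = 104 kN
  M_A = wL²/2 = 13·8²/2 = 416 kN·m
Load 4 — point force P=11 kN at a=16/5 m (b=L-a=24/5):
  R_A = P = 11 kN
  M_A = Pa = 11·(16/5) = 176/5 kN·m
Superposition: R_A = 147 kN, M_A = 9553/15 kN·m

R_A = 147 kN, M_A = 9553/15 kN·m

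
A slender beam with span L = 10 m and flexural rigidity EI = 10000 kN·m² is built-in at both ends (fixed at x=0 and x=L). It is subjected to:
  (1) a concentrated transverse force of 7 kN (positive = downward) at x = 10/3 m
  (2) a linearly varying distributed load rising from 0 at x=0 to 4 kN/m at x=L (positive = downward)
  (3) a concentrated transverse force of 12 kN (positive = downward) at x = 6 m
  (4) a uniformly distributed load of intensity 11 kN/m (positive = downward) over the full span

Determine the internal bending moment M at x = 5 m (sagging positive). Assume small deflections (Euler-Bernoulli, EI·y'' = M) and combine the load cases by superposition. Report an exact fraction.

M(5) = 6089/90 kN·m

Load 1 — point force P=7 kN at a=10/3 m (b=L-a=20/3):
  M_1 = Pa²(a+3b)(L-x)/L³ - Pa²b/L²  [x>a] = 7·(10/3)²·((10/3)+3·(20/3))·(10-5)/10³ - 7·(10/3)²·(20/3)/10² = 35/9 kN·m
Load 2 — triangular load w₀=4 kN/m (0→w₀ over full span):
  M_2 = 3w₀Lx/20 - w₀L²/30 - w₀x³/(6L) = 3·4·10·5/20 - 4·10²/30 - 4·5³/(6·10) = 25/3 kN·m
Load 3 — point force P=12 kN at a=6 m (b=L-a=4):
  M_3 = Pb²(3a+b)x/L³ - Pab²/L²  [x≤a] = 12·4²·(3·6+4)·5/10³ - 12·6·4²/10² = 48/5 kN·m
Load 4 — uniform load w=11 kN/m over full span:
  M_4 = wLx/2 - wL²/12 - wx²/2 = 11·10·5/2 - 11·10²/12 - 11·5²/2 = 275/6 kN·m
Superposition: M = Σ M_i = 6089/90 kN·m ≈ 67.655556 kN·m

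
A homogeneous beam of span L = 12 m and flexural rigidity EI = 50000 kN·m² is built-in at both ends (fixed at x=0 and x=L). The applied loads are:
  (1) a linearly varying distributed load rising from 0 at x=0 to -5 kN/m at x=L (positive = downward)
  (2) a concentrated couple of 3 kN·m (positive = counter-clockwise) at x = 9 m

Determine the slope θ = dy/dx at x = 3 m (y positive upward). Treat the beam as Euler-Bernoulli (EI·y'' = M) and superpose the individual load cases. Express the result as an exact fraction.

θ(3) = 2007/3200000 rad

Load 1 — triangular load w₀=-5 kN/m (0→w₀ over full span):
  θ_1 = -w₀(2x(L-x)(L-2x)(x+2L)+x²(L-x)²)/(120LEI) = -(-5)·(2·3·(12-3)·(12-2·3)·(3+2·12)+3²·(12-3)²)/(120·12·50000) = 1053/1600000 rad
Load 2 — applied couple M₀=3 kN·m at a=9 m (b=L-a=3):
  θ_2 = (R_Ax²/2 - M_Ax)/EI  [x≤a] with R_A=9/32, M_A=15/16 = ((9/32)·3²/2 - (15/16)·3)/50000 = -99/3200000 rad
Superposition: θ = Σ θ_i = 2007/3200000 rad ≈ 0.000627 rad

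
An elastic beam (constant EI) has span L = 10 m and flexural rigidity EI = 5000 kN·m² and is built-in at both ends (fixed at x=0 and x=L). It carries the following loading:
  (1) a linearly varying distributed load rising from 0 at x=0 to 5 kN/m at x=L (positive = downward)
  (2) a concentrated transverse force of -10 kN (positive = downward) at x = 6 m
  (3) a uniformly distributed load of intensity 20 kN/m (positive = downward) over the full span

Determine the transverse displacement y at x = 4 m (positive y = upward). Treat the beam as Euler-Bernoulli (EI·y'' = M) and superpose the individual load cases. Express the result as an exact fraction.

Load 1 — triangular load w₀=5 kN/m (0→w₀ over full span):
  y_1 = -w₀x²(L-x)²(x+2L)/(120LEI) = -5·4²·(10-4)²·(4+2·10)/(120·10·5000) = -36/3125 m
Load 2 — point force P=-10 kN at a=6 m (b=L-a=4):
  y_2 = -Pb²x²(3aL-(3a+b)x)/(6L³EI)  [x≤a] = -(-10)·4²·4²·(3·6·10-(3·6+4)·4)/(6·10³·5000) = 368/46875 m
Load 3 — uniform load w=20 kN/m over full span:
  y_3 = -wx²(L-x)²/(24EI) = -20·4²·(10-4)²/(24·5000) = -12/125 m
Superposition: y = Σ y_i = -4672/46875 m ≈ -0.099669 m

y(4) = -4672/46875 m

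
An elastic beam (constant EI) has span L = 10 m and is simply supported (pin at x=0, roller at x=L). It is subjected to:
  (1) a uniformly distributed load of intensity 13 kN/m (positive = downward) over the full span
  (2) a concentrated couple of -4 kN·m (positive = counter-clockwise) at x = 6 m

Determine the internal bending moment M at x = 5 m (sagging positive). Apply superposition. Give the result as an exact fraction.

Load 1 — uniform load w=13 kN/m over full span:
  M_1 = wx(L-x)/2 = 13·5·(10-5)/2 = 325/2 kN·m
Load 2 — applied couple M₀=-4 kN·m at a=6 m (b=L-a=4):
  M_2 = M₀x/L  [x≤a] = (-4)·5/10 = -2 kN·m
Superposition: M = Σ M_i = 321/2 kN·m ≈ 160.500000 kN·m

M(5) = 321/2 kN·m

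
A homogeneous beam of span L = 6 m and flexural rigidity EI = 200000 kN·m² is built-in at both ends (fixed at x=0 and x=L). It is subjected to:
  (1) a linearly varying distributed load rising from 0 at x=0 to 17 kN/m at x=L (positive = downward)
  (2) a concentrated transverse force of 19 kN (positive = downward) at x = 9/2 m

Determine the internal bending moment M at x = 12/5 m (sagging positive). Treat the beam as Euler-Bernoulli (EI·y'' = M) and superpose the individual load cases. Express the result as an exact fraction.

M(12/5) = 46293/4000 kN·m

Load 1 — triangular load w₀=17 kN/m (0→w₀ over full span):
  M_1 = 3w₀Lx/20 - w₀L²/30 - w₀x³/(6L) = 3·17·6·(12/5)/20 - 17·6²/30 - 17·(12/5)³/(6·6) = 1224/125 kN·m
Load 2 — point force P=19 kN at a=9/2 m (b=L-a=3/2):
  M_2 = Pb²(3a+b)x/L³ - Pab²/L²  [x≤a] = 19·(3/2)²·(3·(9/2)+(3/2))·(12/5)/6³ - 19·(9/2)·(3/2)²/6² = 57/32 kN·m
Superposition: M = Σ M_i = 46293/4000 kN·m ≈ 11.573250 kN·m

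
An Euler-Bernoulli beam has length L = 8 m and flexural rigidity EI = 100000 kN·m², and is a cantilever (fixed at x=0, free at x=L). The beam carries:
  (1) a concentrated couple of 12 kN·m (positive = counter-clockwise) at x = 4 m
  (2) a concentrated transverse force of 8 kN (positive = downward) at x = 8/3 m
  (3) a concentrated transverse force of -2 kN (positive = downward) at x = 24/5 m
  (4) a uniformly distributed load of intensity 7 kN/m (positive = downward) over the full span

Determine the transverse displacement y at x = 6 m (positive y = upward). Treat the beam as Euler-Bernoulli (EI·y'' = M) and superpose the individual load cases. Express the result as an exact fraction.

Load 1 — applied couple M₀=12 kN·m at a=4 m (b=L-a=4):
  y_1 = M₀a(2x-a)/(2EI)  [x>a] = 12·4·(2·6-4)/(2·100000) = 6/3125 m
Load 2 — point force P=8 kN at a=8/3 m (b=L-a=16/3):
  y_2 = -Pa²(3x-a)/(6EI)  [x>a] = -8·(8/3)²·(3·6-(8/3))/(6·100000) = -368/253125 m
Load 3 — point force P=-2 kN at a=24/5 m (b=L-a=16/5):
  y_3 = -Pa²(3x-a)/(6EI)  [x>a] = -(-2)·(24/5)²·(3·6-(24/5))/(6·100000) = 396/390625 m
Load 4 — uniform load w=7 kN/m over full span:
  y_4 = -wx²(x²-4Lx+6L²)/(24EI) = -7·6²·(6²-4·8·6+6·8²)/(24·100000) = -1197/50000 m
Superposition: y = Σ y_i = -11370409/506250000 m ≈ -0.022460 m

y(6) = -11370409/506250000 m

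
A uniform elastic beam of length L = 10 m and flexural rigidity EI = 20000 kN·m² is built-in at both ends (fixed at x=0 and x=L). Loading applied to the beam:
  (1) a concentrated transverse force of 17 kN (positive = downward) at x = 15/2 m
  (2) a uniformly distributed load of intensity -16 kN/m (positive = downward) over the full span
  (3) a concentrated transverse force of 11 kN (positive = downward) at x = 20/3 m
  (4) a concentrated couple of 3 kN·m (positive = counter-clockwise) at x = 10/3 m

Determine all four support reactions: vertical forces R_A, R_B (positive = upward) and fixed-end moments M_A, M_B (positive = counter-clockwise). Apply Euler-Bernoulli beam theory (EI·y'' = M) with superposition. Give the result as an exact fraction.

R_A = -320077/4320 kN, M_A = -101275/864 kN·m, R_B = -250163/4320 kN, M_B = 81329/864 kN·m

Load 1 — point force P=17 kN at a=15/2 m (b=L-a=5/2):
  R_A = Pb²(3a+b)/L³ = 17·(5/2)²·(3·(15/2)+(5/2))/10³ = 85/32 kN
  M_A = Pab²/L² = 17·(15/2)·(5/2)²/10² = 255/32 kN·m
  R_B = Pa²(a+3b)/L³ = 17·(15/2)²·((15/2)+3·(5/2))/10³ = 459/32 kN
  M_B = -Pa²b/L² = -17·(15/2)²·(5/2)/10² = -765/32 kN·m
Load 2 — uniform load w=-16 kN/m over full span:
  R_A = wL/2 = (-16)·10/2 = -80 kN
  M_A = wL²/12 = (-16)·10²/12 = -400/3 kN·m
  R_B = wL/2 = (-16)·10/2 = -80 kN
  M_B = -wL²/12 = -(-16)·10²/12 = 400/3 kN·m
Load 3 — point force P=11 kN at a=20/3 m (b=L-a=10/3):
  R_A = Pb²(3a+b)/L³ = 11·(10/3)²·(3·(20/3)+(10/3))/10³ = 77/27 kN
  M_A = Pab²/L² = 11·(20/3)·(10/3)²/10² = 220/27 kN·m
  R_B = Pa²(a+3b)/L³ = 11·(20/3)²·((20/3)+3·(10/3))/10³ = 220/27 kN
  M_B = -Pa²b/L² = -11·(20/3)²·(10/3)/10² = -440/27 kN·m
Load 4 — applied couple M₀=3 kN·m at a=10/3 m (b=L-a=20/3):
  R_A = 6M₀ab/L³ = 6·3·(10/3)·(20/3)/10³ = 2/5 kN
  M_A = M₀b(2a-b)/L² = 3·(20/3)·(2·(10/3)-(20/3))/10² = 0 kN·m
  R_B = -6M₀ab/L³ = -6·3·(10/3)·(20/3)/10³ = -2/5 kN
  M_B = M₀a(2b-a)/L² = 3·(10/3)·(2·(20/3)-(10/3))/10² = 1 kN·m
Superposition: R_A = -320077/4320 kN, M_A = -101275/864 kN·m, R_B = -250163/4320 kN, M_B = 81329/864 kN·m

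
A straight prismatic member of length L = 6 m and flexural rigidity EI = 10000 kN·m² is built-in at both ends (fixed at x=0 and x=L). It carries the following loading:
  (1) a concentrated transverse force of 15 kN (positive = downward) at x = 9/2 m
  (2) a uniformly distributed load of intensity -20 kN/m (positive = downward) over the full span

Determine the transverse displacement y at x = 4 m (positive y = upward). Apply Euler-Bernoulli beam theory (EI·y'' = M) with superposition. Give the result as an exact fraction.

Load 1 — point force P=15 kN at a=9/2 m (b=L-a=3/2):
  y_1 = -Pb²x²(3aL-(3a+b)x)/(6L³EI)  [x≤a] = -15·(3/2)²·4²·(3·(9/2)·6-(3·(9/2)+(3/2))·4)/(6·6³·10000) = -7/8000 m
Load 2 — uniform load w=-20 kN/m over full span:
  y_2 = -wx²(L-x)²/(24EI) = -(-20)·4²·(6-4)²/(24·10000) = 2/375 m
Superposition: y = Σ y_i = 107/24000 m ≈ 0.004458 m

y(4) = 107/24000 m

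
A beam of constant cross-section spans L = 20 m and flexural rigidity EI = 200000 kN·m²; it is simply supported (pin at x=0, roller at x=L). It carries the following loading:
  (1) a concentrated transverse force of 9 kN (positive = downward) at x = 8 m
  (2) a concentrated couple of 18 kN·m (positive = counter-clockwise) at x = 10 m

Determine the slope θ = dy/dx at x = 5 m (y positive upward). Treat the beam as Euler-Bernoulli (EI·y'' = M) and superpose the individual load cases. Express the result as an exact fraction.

Load 1 — point force P=9 kN at a=8 m (b=L-a=12):
  θ_1 = -Pb(L²-b²-3x²)/(6LEI)  [x≤a] = -9·12·(20²-12²-3·5²)/(6·20·200000) = -1629/2000000 rad
Load 2 — applied couple M₀=18 kN·m at a=10 m (b=L-a=10):
  θ_2 = (M₀x²/(2L)+C₁)/EI  [x≤a] with C₁=M₀(3b²-L²)/(6L)=-15 = (18·5²/(2·20)+(-15))/200000 = -3/160000 rad
Superposition: θ = Σ θ_i = -3333/4000000 rad ≈ -0.000833 rad

θ(5) = -3333/4000000 rad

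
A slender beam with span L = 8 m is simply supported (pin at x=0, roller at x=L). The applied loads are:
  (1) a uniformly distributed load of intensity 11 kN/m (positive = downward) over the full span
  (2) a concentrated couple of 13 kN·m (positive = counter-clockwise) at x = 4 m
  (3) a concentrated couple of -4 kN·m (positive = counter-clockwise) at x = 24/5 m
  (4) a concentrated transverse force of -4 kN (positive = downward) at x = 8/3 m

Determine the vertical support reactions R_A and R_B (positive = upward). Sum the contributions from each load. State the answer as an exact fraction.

R_A = 1019/24 kN, R_B = 997/24 kN

Load 1 — uniform load w=11 kN/m over full span:
  R_A = wL/2 = 11·8/2 = 44 kN
  R_B = wL/2 = 11·8/2 = 44 kN
Load 2 — applied couple M₀=13 kN·m at a=4 m (b=L-a=4):
  R_A = M₀/L = 13/8 kN
  R_B = -M₀/L = -13/8 kN
Load 3 — applied couple M₀=-4 kN·m at a=24/5 m (b=L-a=16/5):
  R_A = M₀/L = (-4)/8 = -1/2 kN
  R_B = -M₀/L = -(-4)/8 = 1/2 kN
Load 4 — point force P=-4 kN at a=8/3 m (b=L-a=16/3):
  R_A = Pb/L = (-4)·(16/3)/8 = -8/3 kN
  R_B = Pa/L = (-4)·(8/3)/8 = -4/3 kN
Superposition: R_A = 1019/24 kN, R_B = 997/24 kN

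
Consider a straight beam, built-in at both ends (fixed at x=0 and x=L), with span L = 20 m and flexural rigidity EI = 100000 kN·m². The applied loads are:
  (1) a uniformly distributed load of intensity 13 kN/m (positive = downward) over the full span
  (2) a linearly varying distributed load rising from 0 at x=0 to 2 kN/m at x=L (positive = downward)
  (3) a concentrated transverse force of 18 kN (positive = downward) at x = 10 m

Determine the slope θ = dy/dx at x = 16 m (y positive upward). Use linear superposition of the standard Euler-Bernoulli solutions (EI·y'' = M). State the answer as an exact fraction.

Load 1 — uniform load w=13 kN/m over full span:
  θ_1 = -wx(L-x)(L-2x)/(12EI) = -13·16·(20-16)·(20-2·16)/(12·100000) = 26/3125 rad
Load 2 — triangular load w₀=2 kN/m (0→w₀ over full span):
  θ_2 = -w₀(2x(L-x)(L-2x)(x+2L)+x²(L-x)²)/(120LEI) = -2·(2·16·(20-16)·(20-2·16)·(16+2·20)+16²·(20-16)²)/(120·20·100000) = 32/46875 rad
Load 3 — point force P=18 kN at a=10 m (b=L-a=10):
  θ_3 = Pa²(L-x)(2bL-(3b+a)(L-x))/(2L³EI)  [x>a] = 18·10²·(20-16)·(2·10·20-(3·10+10)·(20-16))/(2·20³·100000) = 27/25000 rad
Superposition: θ = Σ θ_i = 3781/375000 rad ≈ 0.010083 rad

θ(16) = 3781/375000 rad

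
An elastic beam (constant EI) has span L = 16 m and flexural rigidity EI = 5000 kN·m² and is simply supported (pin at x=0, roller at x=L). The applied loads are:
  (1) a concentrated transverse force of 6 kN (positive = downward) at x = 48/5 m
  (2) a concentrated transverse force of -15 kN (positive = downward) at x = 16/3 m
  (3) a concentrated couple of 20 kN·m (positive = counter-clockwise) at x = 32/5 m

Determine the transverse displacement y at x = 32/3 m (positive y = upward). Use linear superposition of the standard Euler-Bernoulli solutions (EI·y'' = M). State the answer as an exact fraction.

y(32/3) = 26624/234375 m

Load 1 — point force P=6 kN at a=48/5 m (b=L-a=32/5):
  y_1 = -Pa(L-x)(2Lx-a²-x²)/(6LEI)  [x>a] = -6·(48/5)·(16-(32/3))·(2·16·(32/3)-(48/5)²-(32/3)²)/(6·16·5000) = -60928/703125 m
Load 2 — point force P=-15 kN at a=16/3 m (b=L-a=32/3):
  y_2 = -Pa(L-x)(2Lx-a²-x²)/(6LEI)  [x>a] = -(-15)·(16/3)·(16-(32/3))·(2·16·(32/3)-(16/3)²-(32/3)²)/(6·16·5000) = 1792/10125 m
Load 3 — applied couple M₀=20 kN·m at a=32/5 m (b=L-a=48/5):
  y_3 = (M₀x³/(6L)-M₀(x-a)²/2+C₁x)/EI  [x>a] with C₁=M₀(3b²-L²)/(6L)=64/15 = (20·(32/3)³/(6·16)-20·((32/3)-(32/5))²/2+(64/15)·(32/3))/5000 = 5888/253125 m
Superposition: y = Σ y_i = 26624/234375 m ≈ 0.113596 m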